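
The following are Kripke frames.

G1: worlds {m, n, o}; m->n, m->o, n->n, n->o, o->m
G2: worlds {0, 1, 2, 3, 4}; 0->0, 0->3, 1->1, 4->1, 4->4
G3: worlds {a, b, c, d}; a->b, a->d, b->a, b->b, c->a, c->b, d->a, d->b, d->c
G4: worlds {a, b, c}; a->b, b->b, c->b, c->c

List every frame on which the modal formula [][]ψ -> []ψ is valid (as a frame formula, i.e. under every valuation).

The schema corresponds to density: forall x forall y (Rxy -> exists z (Rxz & Rzy)).
G1: fails — Rom but no z with Roz and Rzm.
G2: condition met.
G3: fails — Rdc but no z with Rdz and Rzc.
G4: condition met.
Valid on: G2, G4.

G2, G4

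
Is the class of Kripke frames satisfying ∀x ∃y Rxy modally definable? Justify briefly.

Yes, by □q → ◇q

This is a Sahlqvist condition; the D axiom □q → ◇q defines it.
Suppose □q→◇q is valid. At any x set V(q)=W. Then □q at x, so ◇q at x, so x has a successor.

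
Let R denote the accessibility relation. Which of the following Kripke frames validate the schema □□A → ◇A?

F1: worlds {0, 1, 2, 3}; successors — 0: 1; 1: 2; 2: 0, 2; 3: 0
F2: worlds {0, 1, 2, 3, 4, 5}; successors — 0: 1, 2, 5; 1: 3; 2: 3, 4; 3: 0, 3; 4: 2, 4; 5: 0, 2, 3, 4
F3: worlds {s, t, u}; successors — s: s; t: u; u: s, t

F2

This is the axiom for a generalized confluence (Geach) condition; its first-order frame correspondent is ∀x ∃w (xR²w ∧ xRw).
F1: fails — at 0 but no w with 0R²w and 0Rw.
F2: satisfies the condition.
F3: fails — at t but no w with tR²w and tRw.
Valid on: F2.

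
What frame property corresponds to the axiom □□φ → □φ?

Suppose □□φ→□φ is valid. Take Rxy and set V(φ)={w : xR²w}. Then □□φ at x, so □φ at x, so φ at y, i.e. ∃z(Rxz∧Rzy).

density: ∀x ∀y (Rxy → ∃z (Rxz ∧ Rzy))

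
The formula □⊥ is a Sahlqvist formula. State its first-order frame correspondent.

This is the Ver axiom.
It corresponds to emptiness of R: ∀x ∀y ¬Rxy.

Emptiness of R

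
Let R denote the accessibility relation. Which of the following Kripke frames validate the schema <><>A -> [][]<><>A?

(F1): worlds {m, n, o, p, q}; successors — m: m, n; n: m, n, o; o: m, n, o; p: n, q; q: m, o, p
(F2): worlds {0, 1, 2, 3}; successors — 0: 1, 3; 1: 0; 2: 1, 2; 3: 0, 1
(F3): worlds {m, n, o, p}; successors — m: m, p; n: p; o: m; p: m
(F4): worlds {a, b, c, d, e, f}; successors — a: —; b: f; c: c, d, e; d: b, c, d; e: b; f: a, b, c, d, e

This is the axiom for a generalized confluence (Geach) condition; its first-order frame correspondent is forall x forall y forall z ((x R^2 y & x R^2 z) -> exists w (y = w & z R^2 w)).
(F1): fails — pR²p, pR²m but no w with p=w and mR²w.
(F2): fails — 0R²0, 0R²1 but no w with 0=w and 1R²w.
(F3): condition met.
(F4): fails — bR²a, bR²a but no w with a=w and aR²w.

(F3)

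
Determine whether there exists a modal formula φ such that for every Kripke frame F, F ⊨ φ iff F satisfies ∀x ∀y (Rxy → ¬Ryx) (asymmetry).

Not modally definable

Modal frame validity is preserved under surjective bounded morphisms.
The 5-cycle (worlds a,b,c,d,e with a→b→c→d→e→a) is asymmetric. Mapping every world to a single reflexive point • is a surjective bounded morphism, and the reflexive point is not asymmetric (R•• but asymmetry requires ¬R••).
Hence asymmetry is not modally definable.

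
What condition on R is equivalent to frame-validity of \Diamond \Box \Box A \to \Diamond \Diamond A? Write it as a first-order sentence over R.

This is a Sahlqvist (Geach-type) schema ◇^1□^2A → □^0◇^2A.
Minimal-valuation argument: fix x; take any y with xR^1y and any z with xR^0z. Set V(A) to the set of worlds R-reachable from y in exactly 2 steps. Then □^2A holds at y, so the antecedent holds at x; validity forces ◇^2A at z, giving a w with zR^2w and yR^2w.
First-order correspondent: \forall x \forall y (xRy \to \exists w (y R^2 w \wedge x R^2 w)).

\forall x \forall y (xRy \to \exists w (y R^2 w \wedge x R^2 w))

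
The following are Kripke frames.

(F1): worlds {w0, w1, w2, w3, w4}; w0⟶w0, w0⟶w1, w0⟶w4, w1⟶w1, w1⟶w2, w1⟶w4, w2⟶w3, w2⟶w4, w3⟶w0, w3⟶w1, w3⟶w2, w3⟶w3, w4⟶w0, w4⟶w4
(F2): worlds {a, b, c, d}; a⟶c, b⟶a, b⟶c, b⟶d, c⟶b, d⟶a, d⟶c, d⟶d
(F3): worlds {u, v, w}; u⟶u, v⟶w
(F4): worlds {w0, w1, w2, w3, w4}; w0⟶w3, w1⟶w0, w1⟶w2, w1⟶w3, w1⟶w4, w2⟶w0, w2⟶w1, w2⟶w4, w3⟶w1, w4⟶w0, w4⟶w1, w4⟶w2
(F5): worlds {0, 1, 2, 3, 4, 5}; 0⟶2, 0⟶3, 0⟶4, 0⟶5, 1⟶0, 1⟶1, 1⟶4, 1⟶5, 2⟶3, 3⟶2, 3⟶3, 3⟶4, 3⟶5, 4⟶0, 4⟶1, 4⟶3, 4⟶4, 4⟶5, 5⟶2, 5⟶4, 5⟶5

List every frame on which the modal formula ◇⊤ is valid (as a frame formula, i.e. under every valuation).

Frame correspondent (Sahlqvist): ∀x ∃y Rxy — i.e. seriality.
(F1): ✓.
(F2): ✓.
(F3): fails — world w has no successor.
(F4): ✓.
(F5): ✓.

(F1), (F2), (F4), (F5)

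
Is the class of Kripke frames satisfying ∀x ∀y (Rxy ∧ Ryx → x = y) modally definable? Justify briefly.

If a class were modally definable it would be closed under surjective bounded morphisms (Goldblatt–Thomason).
The 8-cycle (worlds w0,w1,w2,w3,w4,w5,w6,w7 with w0→w1→w2→w3→w4→w5→w6→w7→w0) is antisymmetric. Sending even-indexed worlds to a and odd-indexed worlds to b is a surjective bounded morphism onto the two-world frame with a↔b, which is not antisymmetric.
So no modal formula (or set of formulas) defines exactly the antisymmetric frames.

Not definable by any modal formula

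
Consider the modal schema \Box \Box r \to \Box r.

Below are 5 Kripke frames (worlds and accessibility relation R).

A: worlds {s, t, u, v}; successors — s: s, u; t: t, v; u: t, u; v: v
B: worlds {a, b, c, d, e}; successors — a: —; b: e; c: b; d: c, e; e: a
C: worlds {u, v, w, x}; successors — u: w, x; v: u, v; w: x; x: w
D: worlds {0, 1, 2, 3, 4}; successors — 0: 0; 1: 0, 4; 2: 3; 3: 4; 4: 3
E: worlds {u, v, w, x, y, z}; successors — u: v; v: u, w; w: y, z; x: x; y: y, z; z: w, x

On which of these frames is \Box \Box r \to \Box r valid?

A

The schema corresponds to density: \forall x \forall y (Rxy \to \exists z (Rxz \wedge Rzy)).
A: satisfies the condition.
B: fails — Rdc but no z with Rdz and Rzc.
C: fails — Rxw but no z with Rxz and Rzw.
D: fails — R34 but no z with R3z and Rz4.
E: fails — Ruv but no t with Rut and Rtv.
Valid on: A.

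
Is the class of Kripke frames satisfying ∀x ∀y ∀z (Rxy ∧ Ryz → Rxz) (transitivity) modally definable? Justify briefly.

Definable; □q → □□q defines it

The condition is transitivity. A defining modal formula is □q → □□q.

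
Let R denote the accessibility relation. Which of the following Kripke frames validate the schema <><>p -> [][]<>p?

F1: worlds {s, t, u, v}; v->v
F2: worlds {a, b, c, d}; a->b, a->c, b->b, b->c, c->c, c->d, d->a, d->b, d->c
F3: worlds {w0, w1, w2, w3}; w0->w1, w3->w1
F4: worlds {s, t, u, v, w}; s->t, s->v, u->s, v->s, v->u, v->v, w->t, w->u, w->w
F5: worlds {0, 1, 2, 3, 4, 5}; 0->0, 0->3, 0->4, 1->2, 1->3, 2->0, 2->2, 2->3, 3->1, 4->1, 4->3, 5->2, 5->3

The schema corresponds to a generalized confluence (Geach) condition: forall x forall y forall z ((x R^2 y & x R^2 z) -> exists w (y = w & zRw)).
F1: holds.
F2: fails — aR²b, aR²c but no w with b=w and cRw.
F3: holds.
F4: fails — sR²s, sR²s but no w* with s=w* and sRw*.
F5: fails — 0R²0, 0R²1 but no w with 0=w and 1Rw.

F1, F3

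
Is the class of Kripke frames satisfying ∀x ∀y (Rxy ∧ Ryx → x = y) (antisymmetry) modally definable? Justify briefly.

Not definable by any modal formula

Modal frame validity is preserved under surjective bounded morphisms.
The 6-cycle (worlds w0,w1,w2,w3,w4,w5 with w0→w1→w2→w3→w4→w5→w0) is antisymmetric. Sending even-indexed worlds to a and odd-indexed worlds to b is a surjective bounded morphism onto the two-world frame with a↔b, which is not antisymmetric.
So the class is not modally definable.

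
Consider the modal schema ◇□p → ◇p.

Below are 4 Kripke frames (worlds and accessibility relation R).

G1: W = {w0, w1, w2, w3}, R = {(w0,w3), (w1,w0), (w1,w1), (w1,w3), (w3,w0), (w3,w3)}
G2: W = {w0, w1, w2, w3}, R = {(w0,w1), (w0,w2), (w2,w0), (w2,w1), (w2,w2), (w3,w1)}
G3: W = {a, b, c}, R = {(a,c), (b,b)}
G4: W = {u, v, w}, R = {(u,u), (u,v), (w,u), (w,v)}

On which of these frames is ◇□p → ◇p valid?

The schema corresponds to a generalized confluence (Geach) condition: ∀x ∀y (xRy → ∃w (yRw ∧ xRw)).
G1: satisfies the condition.
G2: fails — w0Rw1 but no w with w1Rw and w0Rw.
G3: fails — aRc but no w with cRw and aRw.
G4: fails — uRv but no t with vRt and uRt.

G1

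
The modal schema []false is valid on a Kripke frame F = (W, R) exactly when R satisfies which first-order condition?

Emptiness of R

This is the Ver axiom.
It corresponds to emptiness of R: forall x forall y ~Rxy.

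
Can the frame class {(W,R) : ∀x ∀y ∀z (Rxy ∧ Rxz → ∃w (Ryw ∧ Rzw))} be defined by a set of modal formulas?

Yes, by ◇□r → □◇r

This is a Sahlqvist condition; the .2 axiom ◇□r → □◇r defines it.
Suppose ◇□r→□◇r is valid. Take Rxy, Rxz and set V(r)={w : Ryw}. Then □r at y so ◇□r at x, so □◇r at x, so ◇r at z, giving w with Rzw and Ryw.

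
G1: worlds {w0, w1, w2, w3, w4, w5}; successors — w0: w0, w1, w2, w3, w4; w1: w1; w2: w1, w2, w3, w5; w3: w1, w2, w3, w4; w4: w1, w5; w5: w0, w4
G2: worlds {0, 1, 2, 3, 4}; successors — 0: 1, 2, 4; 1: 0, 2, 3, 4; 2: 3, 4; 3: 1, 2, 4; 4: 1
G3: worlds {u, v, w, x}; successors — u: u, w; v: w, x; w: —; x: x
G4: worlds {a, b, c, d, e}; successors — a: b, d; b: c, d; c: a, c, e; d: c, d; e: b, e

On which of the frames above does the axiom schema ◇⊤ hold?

This is the axiom for seriality; its first-order frame correspondent is ∀x ∃y Rxy.
G1: holds.
G2: holds.
G3: fails — world w has no successor.
G4: holds.

G1, G2, G4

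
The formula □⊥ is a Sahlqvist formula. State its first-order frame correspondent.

This schema is the Ver axiom.
Its frame correspondent is emptiness of R — ∀x ∀y ¬Rxy.

emptiness of R: ∀x ∀y ¬Rxy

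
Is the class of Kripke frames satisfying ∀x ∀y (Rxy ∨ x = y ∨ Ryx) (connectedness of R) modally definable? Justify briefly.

Any modally definable frame class is closed under disjoint unions.
Take 4 disjoint single-world reflexive frames: each is trivially connected, but their disjoint union has 4 worlds with no edge between distinct components, so it is not connected.
So the class is not modally definable.

No — not modally definable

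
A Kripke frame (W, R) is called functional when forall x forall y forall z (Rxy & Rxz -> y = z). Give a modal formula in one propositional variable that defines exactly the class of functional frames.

◇p → □p

This is partial functionality; the standard corresponding axiom is CD: ◇p → □p.
Suppose ◇p→□p is valid. Take Rxy, Rxz and set V(p)={y}. Then ◇p at x, so □p at x, so p at z, i.e. z=y.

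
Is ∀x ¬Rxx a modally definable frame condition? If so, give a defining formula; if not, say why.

Modal frame validity is preserved under surjective bounded morphisms.
The 2-cycle (worlds w0,w1 with w0→w1→w0) is irreflexive, and the map sending every world to a single reflexive point • is a surjective bounded morphism (forth: every edge maps to (•,•); back: every world has a successor). So any modal formula valid on the 2-cycle is also valid on the reflexive point, which is not irreflexive.
So no modal formula (or set of formulas) defines exactly the irreflexive frames.

No — not modally definable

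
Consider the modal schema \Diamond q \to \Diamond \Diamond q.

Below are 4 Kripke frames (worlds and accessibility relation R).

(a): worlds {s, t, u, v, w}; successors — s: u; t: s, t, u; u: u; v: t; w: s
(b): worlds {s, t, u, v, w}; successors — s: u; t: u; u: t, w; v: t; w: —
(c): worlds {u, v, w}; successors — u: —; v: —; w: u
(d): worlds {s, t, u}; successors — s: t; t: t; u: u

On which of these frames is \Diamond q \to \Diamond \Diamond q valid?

The schema corresponds to a generalized confluence (Geach) condition: \forall x \forall y (xRy \to \exists w (y = w \wedge x R^2 w)).
(a): fails — wRs but no w* with s=w* and wR²w*.
(b): fails — sRu but no w* with u=w* and sR²w*.
(c): fails — wRu but no t with u=t and wR²t.
(d): condition met.

(d)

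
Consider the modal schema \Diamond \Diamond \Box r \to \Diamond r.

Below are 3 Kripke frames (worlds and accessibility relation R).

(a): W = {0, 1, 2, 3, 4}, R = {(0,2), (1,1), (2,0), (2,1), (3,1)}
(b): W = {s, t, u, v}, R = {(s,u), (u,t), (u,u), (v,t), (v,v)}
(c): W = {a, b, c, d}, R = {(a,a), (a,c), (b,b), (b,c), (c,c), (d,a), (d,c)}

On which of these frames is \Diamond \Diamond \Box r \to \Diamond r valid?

This is the axiom for a generalized confluence (Geach) condition; its first-order frame correspondent is \forall x \forall y (x R^2 y \to \exists w (yRw \wedge xRw)).
(a): fails — 0R²1 but no w with 1Rw and 0Rw.
(b): fails — sR²t but no w with tRw and sRw.
(c): ✓.

(c)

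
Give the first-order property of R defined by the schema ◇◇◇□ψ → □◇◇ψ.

This is a Sahlqvist (Geach-type) schema ◇^3□^1ψ → □^1◇^2ψ.
First-order correspondent: ∀x ∀y ∀z ((xR³y ∧ xRz) → ∃w (yRw ∧ zR²w)).

∀x ∀y ∀z ((xR³y ∧ xRz) → ∃w (yRw ∧ zR²w))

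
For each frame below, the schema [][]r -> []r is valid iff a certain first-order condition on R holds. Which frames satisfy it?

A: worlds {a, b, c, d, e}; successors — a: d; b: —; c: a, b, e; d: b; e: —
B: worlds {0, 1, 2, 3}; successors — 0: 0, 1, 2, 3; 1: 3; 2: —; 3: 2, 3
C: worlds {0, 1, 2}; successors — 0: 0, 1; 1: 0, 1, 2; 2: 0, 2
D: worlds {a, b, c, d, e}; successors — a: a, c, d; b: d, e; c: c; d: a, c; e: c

This is the axiom for density; its first-order frame correspondent is forall x forall y (Rxy -> exists z (Rxz & Rzy)).
A: fails — Rcb but no z with Rcz and Rzb.
B: holds.
C: holds.
D: fails — Rbe but no z with Rbz and Rze.

B, C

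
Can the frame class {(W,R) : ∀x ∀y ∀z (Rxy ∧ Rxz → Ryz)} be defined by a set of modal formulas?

The condition is the Euclidean property. A defining modal formula is ◇r → □◇r.

Yes — defined by ◇r → □◇r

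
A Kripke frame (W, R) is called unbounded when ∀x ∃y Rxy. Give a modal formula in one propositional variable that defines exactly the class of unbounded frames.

□p → ◇p

This is seriality; the standard corresponding axiom is D: □p → ◇p.
Suppose □p→◇p is valid. At any x set V(p)=W. Then □p at x, so ◇p at x, so x has a successor.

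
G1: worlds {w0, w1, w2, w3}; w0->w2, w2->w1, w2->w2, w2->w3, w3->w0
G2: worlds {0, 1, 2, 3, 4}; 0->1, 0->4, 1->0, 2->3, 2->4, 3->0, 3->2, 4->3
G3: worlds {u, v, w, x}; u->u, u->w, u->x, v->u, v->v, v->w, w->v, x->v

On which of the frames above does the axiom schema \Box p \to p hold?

none

This is the axiom for reflexivity; its first-order frame correspondent is \forall x Rxx.
G1: fails — world w0 does not see itself.
G2: fails — world 0 does not see itself.
G3: fails — world w does not see itself.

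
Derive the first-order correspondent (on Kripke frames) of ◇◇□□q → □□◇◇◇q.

This is a Sahlqvist (Geach-type) schema ◇^2□^2q → □^2◇^3q.
First-order correspondent: ∀x ∀y ∀z ((xR²y ∧ xR²z) → ∃w (yR²w ∧ zR³w)).

∀x ∀y ∀z ((xR²y ∧ xR²z) → ∃w (yR²w ∧ zR³w))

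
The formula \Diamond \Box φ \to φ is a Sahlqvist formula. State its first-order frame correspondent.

symmetry: \forall x \forall y (Rxy \to Ryx)

This schema is equivalent to the B axiom φ → □◇φ.
Its frame correspondent is symmetry — \forall x \forall y (Rxy \to Ryx).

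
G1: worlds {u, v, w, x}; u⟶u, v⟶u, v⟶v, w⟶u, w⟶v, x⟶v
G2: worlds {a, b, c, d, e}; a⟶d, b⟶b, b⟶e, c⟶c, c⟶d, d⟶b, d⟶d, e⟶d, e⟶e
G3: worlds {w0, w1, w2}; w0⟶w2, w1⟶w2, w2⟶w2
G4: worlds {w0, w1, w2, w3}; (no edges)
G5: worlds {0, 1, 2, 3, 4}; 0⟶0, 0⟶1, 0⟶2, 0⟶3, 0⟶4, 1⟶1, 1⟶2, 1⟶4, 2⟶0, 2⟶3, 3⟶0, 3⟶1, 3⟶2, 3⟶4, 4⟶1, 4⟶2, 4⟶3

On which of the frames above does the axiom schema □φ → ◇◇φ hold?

This is the axiom for a generalized confluence (Geach) condition; its first-order frame correspondent is ∀x ∃w (xRw ∧ xR²w).
G1: condition met.
G2: condition met.
G3: condition met.
G4: fails — at w0 but no w with w0Rw and w0R²w.
G5: condition met.
Valid on: G1, G2, G3, G5.

G1, G2, G3, G5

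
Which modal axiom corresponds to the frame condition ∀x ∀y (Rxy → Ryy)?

This is shift-reflexivity; the standard corresponding axiom is T□: □(□ψ → ψ).
Suppose □(□ψ→ψ) is valid. Take Rxy and set V(ψ)={w : Ryw}. Then at y, □ψ holds; since □(□ψ→ψ) at x, □ψ→ψ at y, so ψ at y, i.e. Ryy.

□(□ψ → ψ)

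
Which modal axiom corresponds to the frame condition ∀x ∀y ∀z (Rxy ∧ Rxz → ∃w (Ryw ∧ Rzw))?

A defining formula is ◇□p → □◇p (the .2 axiom).

◇□p → □◇p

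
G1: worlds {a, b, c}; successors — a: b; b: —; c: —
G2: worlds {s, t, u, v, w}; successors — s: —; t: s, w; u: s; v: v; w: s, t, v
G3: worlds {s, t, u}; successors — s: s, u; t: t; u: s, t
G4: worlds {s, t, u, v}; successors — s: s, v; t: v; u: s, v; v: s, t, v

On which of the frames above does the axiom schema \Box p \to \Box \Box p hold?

G1

Frame correspondent (Sahlqvist): \forall x \forall y \forall z (Rxy \wedge Ryz \to Rxz) — i.e. transitivity.
G1: satisfies the condition.
G2: fails — Rwt and Rtw but not Rww.
G3: fails — Rus and Rsu but not Ruu.
G4: fails — Ruv and Rvt but not Rut.
Valid on: G1.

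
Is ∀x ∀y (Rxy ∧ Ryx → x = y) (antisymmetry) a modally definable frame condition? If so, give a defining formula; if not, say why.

No

If a class were modally definable it would be closed under surjective bounded morphisms (Goldblatt–Thomason).
The 6-cycle (worlds 0,1,2,3,4,5 with 0→1→2→3→4→5→0) is antisymmetric. Sending even-indexed worlds to • and odd-indexed worlds to ∘ is a surjective bounded morphism onto the two-world frame with •↔∘, which is not antisymmetric.
Hence antisymmetry is not modally definable.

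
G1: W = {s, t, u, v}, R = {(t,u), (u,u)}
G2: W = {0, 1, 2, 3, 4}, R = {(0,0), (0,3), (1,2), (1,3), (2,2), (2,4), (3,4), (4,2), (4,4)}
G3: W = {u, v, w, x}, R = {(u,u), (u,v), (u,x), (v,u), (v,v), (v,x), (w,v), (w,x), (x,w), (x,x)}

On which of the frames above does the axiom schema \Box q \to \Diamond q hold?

Frame correspondent (Sahlqvist): \forall x \exists y Rxy — i.e. seriality.
G1: fails — world s has no successor.
G2: ✓.
G3: ✓.

G2, G3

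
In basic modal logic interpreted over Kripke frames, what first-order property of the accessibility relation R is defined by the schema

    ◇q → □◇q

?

Suppose ◇q→□◇q is valid. Take Rxy, Rxz and set V(q)={y}. Then ◇q at x, so □◇q at x, so ◇q at z, so some w with Rzw has q; w=y, i.e. Rzy. By symmetry of the argument, Ryz.

the Euclidean property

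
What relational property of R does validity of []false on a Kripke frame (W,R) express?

Emptiness of R

□⊥ is valid iff no world has any successor (otherwise □⊥ fails at any world with one).
Conversely, on a frame with emptiness of R the schema holds at every world under every valuation.
Frame condition: forall x forall y ~Rxy.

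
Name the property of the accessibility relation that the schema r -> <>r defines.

This is frame-equivalent to □r → r (substitute ¬r for r and contrapose).
Suppose □r→r is valid. At any x set V(r)={w : Rxw}. Then □r holds at x, so r holds at x, i.e. Rxx.

reflexivity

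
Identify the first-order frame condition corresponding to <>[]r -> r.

Replacing r by ¬r and contraposing gives the equivalent schema r → □◇r.
Suppose r→□◇r is valid. Take Rxy and set V(r)={x}. Then r at x, so □◇r at x, so ◇r at y, so some z with Ryz has r; z=x, i.e. Ryx.
Conversely, any frame satisfying forall x forall y (Rxy -> Ryx) validates the schema.
Frame condition: forall x forall y (Rxy -> Ryx).

symmetry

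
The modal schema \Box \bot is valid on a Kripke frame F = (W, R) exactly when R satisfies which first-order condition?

This schema is the Ver axiom.
It corresponds to emptiness of R: \forall x \forall y \neg Rxy.

emptiness of R: \forall x \forall y \neg Rxy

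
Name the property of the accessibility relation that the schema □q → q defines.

Suppose □q→q is valid. At any x set V(q)={w : Rxw}. Then □q holds at x, so q holds at x, i.e. Rxx.

reflexivity: ∀x Rxx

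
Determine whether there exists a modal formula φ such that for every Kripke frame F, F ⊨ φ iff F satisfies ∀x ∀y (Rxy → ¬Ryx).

Not definable by any modal formula

Any modally definable frame class is closed under surjective bounded morphisms.
The 4-cycle (worlds w0,w1,w2,w3 with w0→w1→w2→w3→w0) is asymmetric. Mapping every world to a single reflexive point • is a surjective bounded morphism, and the reflexive point is not asymmetric (R•• but asymmetry requires ¬R••).
Hence asymmetry is not modally definable.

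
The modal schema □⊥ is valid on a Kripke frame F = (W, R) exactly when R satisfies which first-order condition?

□⊥ is valid iff no world has any successor (otherwise □⊥ fails at any world with one).

emptiness of R: ∀x ∀y ¬Rxy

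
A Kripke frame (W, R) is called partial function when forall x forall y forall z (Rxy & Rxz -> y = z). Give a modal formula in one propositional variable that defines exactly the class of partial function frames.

◇r → □r

The condition is partial functionality. The CD schema ◇r → □r defines it.
Suppose ◇r→□r is valid. Take Rxy, Rxz and set V(r)={y}. Then ◇r at x, so □r at x, so r at z, i.e. z=y.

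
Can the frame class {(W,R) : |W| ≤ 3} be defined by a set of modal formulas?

Modal frame validity is preserved under disjoint unions.
Any modal formula valid on each of 4 disjoint one-world frames is valid on their disjoint union (validity is preserved under disjoint unions). Each one-world frame has |W|=1≤3, but the union has |W|=4.
Hence having at most 3 worlds is not modally definable.

No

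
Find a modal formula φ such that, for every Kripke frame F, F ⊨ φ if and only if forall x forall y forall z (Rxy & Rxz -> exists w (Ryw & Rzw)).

This is convergence; the standard corresponding axiom is .2: ◇□p → □◇p.
Suppose ◇□p→□◇p is valid. Take Rxy, Rxz and set V(p)={w : Ryw}. Then □p at y so ◇□p at x, so □◇p at x, so ◇p at z, giving w with Rzw and Ryw.

◇□p → □◇p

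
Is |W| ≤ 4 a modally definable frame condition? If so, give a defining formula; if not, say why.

Not definable by any modal formula

If a class were modally definable it would be closed under disjoint unions (Goldblatt–Thomason).
Any modal formula valid on each of 5 disjoint one-world frames is valid on their disjoint union (validity is preserved under disjoint unions). Each one-world frame has |W|=1≤4, but the union has |W|=5.
Hence having at most 4 worlds is not modally definable.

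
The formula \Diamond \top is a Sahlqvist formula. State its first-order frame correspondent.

Seriality

◇⊤ holds at w iff w has a successor, so frame-validity of ◇⊤ is exactly seriality. Equivalently via □ψ → ◇ψ:
Suppose □ψ→◇ψ is valid. At any x set V(ψ)=W. Then □ψ at x, so ◇ψ at x, so x has a successor.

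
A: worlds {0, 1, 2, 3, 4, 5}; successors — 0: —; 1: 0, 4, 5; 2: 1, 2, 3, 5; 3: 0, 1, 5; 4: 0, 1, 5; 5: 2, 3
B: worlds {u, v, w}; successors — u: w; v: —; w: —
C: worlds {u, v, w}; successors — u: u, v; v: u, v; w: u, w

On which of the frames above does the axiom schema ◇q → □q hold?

The schema corresponds to partial functionality: ∀x ∀y ∀z (Rxy ∧ Rxz → y = z).
A: fails — 1 sees both 0 and 4.
B: condition met.
C: fails — u sees both u and v.
Valid on: B.

B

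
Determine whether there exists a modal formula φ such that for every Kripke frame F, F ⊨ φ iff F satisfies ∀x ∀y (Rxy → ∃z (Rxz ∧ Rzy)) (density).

Definable; □□p → □p defines it

The condition is density. A defining modal formula is □□p → □p.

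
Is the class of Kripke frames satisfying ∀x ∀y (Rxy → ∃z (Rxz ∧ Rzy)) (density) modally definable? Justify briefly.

Yes — defined by □□r → □r

This is a Sahlqvist condition; the C4 axiom □□r → □r defines it.
Suppose □□r→□r is valid. Take Rxy and set V(r)={w : xR²w}. Then □□r at x, so □r at x, so r at y, i.e. ∃z(Rxz∧Rzy).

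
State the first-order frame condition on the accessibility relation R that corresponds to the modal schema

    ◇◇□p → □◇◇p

This is a Sahlqvist (Geach-type) schema ◇^2□^1p → □^1◇^2p.
Minimal-valuation argument: fix x; take any y with xR^2y and any z with xR^1z. Set V(p) to the set of worlds R-reachable from y in exactly 1 step. Then □^1p holds at y, so the antecedent holds at x; validity forces ◇^2p at z, giving a w with zR^2w and yR^1w.
First-order correspondent: ∀x ∀y ∀z ((xR²y ∧ xRz) → ∃w (yRw ∧ zR²w)).

∀x ∀y ∀z ((xR²y ∧ xRz) → ∃w (yRw ∧ zR²w))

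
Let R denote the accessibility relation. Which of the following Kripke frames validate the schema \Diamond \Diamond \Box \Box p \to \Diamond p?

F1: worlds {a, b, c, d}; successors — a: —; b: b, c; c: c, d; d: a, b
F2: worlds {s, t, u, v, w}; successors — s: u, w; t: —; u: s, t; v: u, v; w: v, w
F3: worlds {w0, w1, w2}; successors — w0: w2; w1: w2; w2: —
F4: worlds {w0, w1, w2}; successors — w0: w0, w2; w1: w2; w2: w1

This is the axiom for a generalized confluence (Geach) condition; its first-order frame correspondent is \forall x \forall y (x R^2 y \to \exists w (y R^2 w \wedge xRw)).
F1: fails — cR²a but no w with aR²w and cRw.
F2: fails — sR²t but no w* with tR²w* and sRw*.
F3: condition met.
F4: fails — w0R²w1 but no w with w1R²w and w0Rw.
Valid on: F3.

F3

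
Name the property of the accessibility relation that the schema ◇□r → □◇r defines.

Suppose ◇□r→□◇r is valid. Take Rxy, Rxz and set V(r)={w : Ryw}. Then □r at y so ◇□r at x, so □◇r at x, so ◇r at z, giving w with Rzw and Ryw.
The converse is a direct semantic check.
Frame condition: ∀x ∀y ∀z (Rxy ∧ Rxz → ∃w (Ryw ∧ Rzw)).

Convergence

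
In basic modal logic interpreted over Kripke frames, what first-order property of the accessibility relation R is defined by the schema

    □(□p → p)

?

This schema is the T□ axiom.
Its frame correspondent is shift-reflexivity — ∀x ∀y (Rxy → Ryy).

Shift-reflexivity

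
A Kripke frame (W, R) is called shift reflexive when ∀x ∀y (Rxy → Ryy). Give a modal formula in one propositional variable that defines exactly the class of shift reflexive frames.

□(□p → p)

A defining formula is □(□p → p) (the T□ axiom).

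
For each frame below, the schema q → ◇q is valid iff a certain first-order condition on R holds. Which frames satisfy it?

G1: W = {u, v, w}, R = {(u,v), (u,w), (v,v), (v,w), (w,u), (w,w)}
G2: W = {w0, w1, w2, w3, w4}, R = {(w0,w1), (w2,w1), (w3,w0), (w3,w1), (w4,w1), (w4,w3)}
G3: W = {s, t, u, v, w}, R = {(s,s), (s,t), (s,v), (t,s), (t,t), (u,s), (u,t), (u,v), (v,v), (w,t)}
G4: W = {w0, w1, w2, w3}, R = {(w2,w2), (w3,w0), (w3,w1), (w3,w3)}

none

Frame correspondent (Sahlqvist): ∀x Rxx — i.e. reflexivity.
G1: fails — world u does not see itself.
G2: fails — world w0 does not see itself.
G3: fails — world u does not see itself.
G4: fails — world w0 does not see itself.
Valid on no frame.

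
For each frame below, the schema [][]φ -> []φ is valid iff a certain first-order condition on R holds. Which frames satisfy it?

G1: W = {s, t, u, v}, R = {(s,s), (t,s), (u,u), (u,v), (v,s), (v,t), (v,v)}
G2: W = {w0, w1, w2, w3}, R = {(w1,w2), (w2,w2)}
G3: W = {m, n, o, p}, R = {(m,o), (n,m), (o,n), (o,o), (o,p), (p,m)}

This is the axiom for density; its first-order frame correspondent is forall x forall y (Rxy -> exists z (Rxz & Rzy)).
G1: holds.
G2: holds.
G3: fails — Rpm but no z with Rpz and Rzm.
Valid on: G1, G2.

G1, G2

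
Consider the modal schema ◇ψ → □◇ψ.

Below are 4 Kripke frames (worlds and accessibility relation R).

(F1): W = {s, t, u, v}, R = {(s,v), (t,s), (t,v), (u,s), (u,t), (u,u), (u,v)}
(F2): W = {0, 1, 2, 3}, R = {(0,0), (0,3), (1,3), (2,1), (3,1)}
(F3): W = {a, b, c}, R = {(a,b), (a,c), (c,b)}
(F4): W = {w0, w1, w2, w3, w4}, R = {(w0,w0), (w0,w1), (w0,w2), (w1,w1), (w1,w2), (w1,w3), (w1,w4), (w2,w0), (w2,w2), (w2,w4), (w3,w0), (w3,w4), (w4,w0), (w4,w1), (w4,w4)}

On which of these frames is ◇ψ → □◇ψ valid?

none

Frame correspondent (Sahlqvist): ∀x ∀y ∀z (Rxy ∧ Rxz → Ryz) — i.e. the Euclidean property.
(F1): fails — Rsv and Rsv but not Rvv.
(F2): fails — R03 and R00 but not R30.
(F3): fails — Rac and Rac but not Rcc.
(F4): fails — Rw0w1 and Rw0w0 but not Rw1w0.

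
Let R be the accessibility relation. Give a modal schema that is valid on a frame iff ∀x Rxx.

□q → q

A defining formula is □q → q (the T axiom).
Suppose □q→q is valid. At any x set V(q)={w : Rxw}. Then □q holds at x, so q holds at x, i.e. Rxx.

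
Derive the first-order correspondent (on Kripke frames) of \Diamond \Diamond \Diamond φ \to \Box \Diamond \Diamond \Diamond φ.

\forall x \forall y \forall z ((x R^3 y \wedge xRz) \to \exists w (y = w \wedge z R^3 w))

This is a Sahlqvist (Geach-type) schema ◇^3□^0φ → □^1◇^3φ.
Minimal-valuation argument: fix x; take any y with xR^3y and any z with xR^1z. Set V(φ) to the set of worlds R-reachable from y in exactly 0 steps. Then □^0φ holds at y, so the antecedent holds at x; validity forces ◇^3φ at z, giving a w with zR^3w and yR^0w.
First-order correspondent: \forall x \forall y \forall z ((x R^3 y \wedge xRz) \to \exists w (y = w \wedge z R^3 w)).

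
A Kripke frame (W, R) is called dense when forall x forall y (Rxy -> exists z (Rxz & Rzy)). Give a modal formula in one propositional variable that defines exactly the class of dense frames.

The condition is density. The C4 schema □□ψ → □ψ defines it.
Suppose □□ψ→□ψ is valid. Take Rxy and set V(ψ)={w : xR²w}. Then □□ψ at x, so □ψ at x, so ψ at y, i.e. ∃z(Rxz∧Rzy).

□□ψ → □ψ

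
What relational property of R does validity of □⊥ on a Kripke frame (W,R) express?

emptiness of R: ∀x ∀y ¬Rxy

□⊥ is valid iff no world has any successor (otherwise □⊥ fails at any world with one).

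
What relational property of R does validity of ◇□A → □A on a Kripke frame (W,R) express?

Equivalently (dual form): ◇A → □◇A.
Suppose ◇A→□◇A is valid. Take Rxy, Rxz and set V(A)={y}. Then ◇A at x, so □◇A at x, so ◇A at z, so some w with Rzw has A; w=y, i.e. Rzy. By symmetry of the argument, Ryz.
Conversely, any frame satisfying ∀x ∀y ∀z (Rxy ∧ Rxz → Ryz) validates the schema.
So the correspondent is the Euclidean property.

the Euclidean property: ∀x ∀y ∀z (Rxy ∧ Rxz → Ryz)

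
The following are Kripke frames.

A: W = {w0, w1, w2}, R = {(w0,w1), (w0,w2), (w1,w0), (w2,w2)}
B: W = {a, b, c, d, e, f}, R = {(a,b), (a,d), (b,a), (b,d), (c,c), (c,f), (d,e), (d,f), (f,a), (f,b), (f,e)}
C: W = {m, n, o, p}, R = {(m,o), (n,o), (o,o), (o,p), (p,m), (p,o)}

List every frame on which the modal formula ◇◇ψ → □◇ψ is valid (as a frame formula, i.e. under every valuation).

none

This is the axiom for a generalized confluence (Geach) condition; its first-order frame correspondent is ∀x ∀y ∀z ((xR²y ∧ xRz) → ∃w (y = w ∧ zRw)).
A: fails — w0R²w0, w0Rw2 but no w with w0=w and w2Rw.
B: fails — aR²a, aRd but no w with a=w and dRw.
C: fails — oR²m, oRo but no w with m=w and oRw.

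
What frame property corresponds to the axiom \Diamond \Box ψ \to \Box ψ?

This is frame-equivalent to ◇ψ → □◇ψ (substitute ¬ψ for ψ and contrapose).
Suppose ◇ψ→□◇ψ is valid. Take Rxy, Rxz and set V(ψ)={y}. Then ◇ψ at x, so □◇ψ at x, so ◇ψ at z, so some w with Rzw has ψ; w=y, i.e. Rzy. By symmetry of the argument, Ryz.
The converse is a direct semantic check.
Frame condition: \forall x \forall y \forall z (Rxy \wedge Rxz \to Ryz).

the Euclidean property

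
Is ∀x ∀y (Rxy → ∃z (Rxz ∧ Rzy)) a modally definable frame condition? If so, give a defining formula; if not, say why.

This is a Sahlqvist condition; the C4 axiom □□r → □r defines it.
Suppose □□r→□r is valid. Take Rxy and set V(r)={w : xR²w}. Then □□r at x, so □r at x, so r at y, i.e. ∃z(Rxz∧Rzy).

Definable; □□r → □r defines it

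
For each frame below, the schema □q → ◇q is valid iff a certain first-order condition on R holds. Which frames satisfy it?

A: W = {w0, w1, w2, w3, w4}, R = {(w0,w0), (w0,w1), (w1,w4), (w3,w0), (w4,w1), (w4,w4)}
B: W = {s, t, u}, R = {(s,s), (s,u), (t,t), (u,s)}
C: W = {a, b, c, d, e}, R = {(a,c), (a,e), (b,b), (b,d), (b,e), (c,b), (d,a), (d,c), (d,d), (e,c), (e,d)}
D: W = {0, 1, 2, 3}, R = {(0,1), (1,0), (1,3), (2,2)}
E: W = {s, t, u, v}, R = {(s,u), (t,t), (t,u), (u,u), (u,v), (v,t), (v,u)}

Frame correspondent (Sahlqvist): ∀x ∃y Rxy — i.e. seriality.
A: fails — world w2 has no successor.
B: ✓.
C: ✓.
D: fails — world 3 has no successor.
E: ✓.
Valid on: B, C, E.

B, C, E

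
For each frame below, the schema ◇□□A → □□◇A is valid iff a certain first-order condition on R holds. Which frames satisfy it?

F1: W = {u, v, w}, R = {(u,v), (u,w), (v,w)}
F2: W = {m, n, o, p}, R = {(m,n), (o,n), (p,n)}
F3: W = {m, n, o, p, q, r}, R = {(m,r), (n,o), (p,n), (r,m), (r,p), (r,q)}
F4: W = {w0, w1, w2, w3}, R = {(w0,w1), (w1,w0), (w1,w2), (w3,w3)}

This is the axiom for a generalized confluence (Geach) condition; its first-order frame correspondent is ∀x ∀y ∀z ((xRy ∧ xR²z) → ∃w (yR²w ∧ zRw)).
F1: fails — uRv, uR²w but no t with vR²t and wRt.
F2: condition met.
F3: fails — mRr, mR²q but no w with rR²w and qRw.
F4: fails — w0Rw1, w0R²w2 but no w with w1R²w and w2Rw.

F2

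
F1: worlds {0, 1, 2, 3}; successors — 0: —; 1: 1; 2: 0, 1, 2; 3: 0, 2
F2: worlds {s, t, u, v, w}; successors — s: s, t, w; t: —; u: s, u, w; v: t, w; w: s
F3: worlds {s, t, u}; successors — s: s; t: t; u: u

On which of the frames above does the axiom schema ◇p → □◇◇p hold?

The schema corresponds to a generalized confluence (Geach) condition: ∀x ∀y ∀z ((xRy ∧ xRz) → ∃w (y = w ∧ zR²w)).
F1: fails — 2R0, 2R0 but no w with 0=w and 0R²w.
F2: fails — sRs, sRt but no w* with s=w* and tR²w*.
F3: condition met.
Valid on: F3.

F3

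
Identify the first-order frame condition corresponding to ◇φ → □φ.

Suppose ◇φ→□φ is valid. Take Rxy, Rxz and set V(φ)={y}. Then ◇φ at x, so □φ at x, so φ at z, i.e. z=y.

partial functionality: ∀x ∀y ∀z (Rxy ∧ Rxz → y = z)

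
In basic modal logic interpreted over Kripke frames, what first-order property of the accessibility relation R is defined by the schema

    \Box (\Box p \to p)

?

Suppose □(□p→p) is valid. Take Rxy and set V(p)={w : Ryw}. Then at y, □p holds; since □(□p→p) at x, □p→p at y, so p at y, i.e. Ryy.

Shift-reflexivity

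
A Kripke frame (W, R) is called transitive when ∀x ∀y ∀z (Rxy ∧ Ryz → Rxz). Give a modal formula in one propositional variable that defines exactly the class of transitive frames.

□q → □□q

The condition is transitivity. The 4 schema □q → □□q defines it.
Suppose □q→□□q is valid. Take Rxy, Ryz and set V(q)={w : Rxw}. Then □q at x, so □□q at x, so □q at y, so q at z, i.e. Rxz.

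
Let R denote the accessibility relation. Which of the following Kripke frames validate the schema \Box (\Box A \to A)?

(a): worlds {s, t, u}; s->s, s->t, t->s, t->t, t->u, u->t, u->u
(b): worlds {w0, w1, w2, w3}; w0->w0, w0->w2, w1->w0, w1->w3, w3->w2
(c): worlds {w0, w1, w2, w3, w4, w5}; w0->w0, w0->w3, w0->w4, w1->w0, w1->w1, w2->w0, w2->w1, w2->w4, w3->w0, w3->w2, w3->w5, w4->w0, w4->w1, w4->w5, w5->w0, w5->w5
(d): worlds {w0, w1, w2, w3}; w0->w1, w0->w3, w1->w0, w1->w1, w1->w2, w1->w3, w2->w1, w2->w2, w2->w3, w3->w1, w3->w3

(a)

This is the axiom for shift-reflexivity; its first-order frame correspondent is \forall x \forall y (Rxy \to Ryy).
(a): ✓.
(b): fails — Rw3w2 but not Rw2w2.
(c): fails — Rw0w4 but not Rw4w4.
(d): fails — Rw1w0 but not Rw0w0.
Valid on: (a).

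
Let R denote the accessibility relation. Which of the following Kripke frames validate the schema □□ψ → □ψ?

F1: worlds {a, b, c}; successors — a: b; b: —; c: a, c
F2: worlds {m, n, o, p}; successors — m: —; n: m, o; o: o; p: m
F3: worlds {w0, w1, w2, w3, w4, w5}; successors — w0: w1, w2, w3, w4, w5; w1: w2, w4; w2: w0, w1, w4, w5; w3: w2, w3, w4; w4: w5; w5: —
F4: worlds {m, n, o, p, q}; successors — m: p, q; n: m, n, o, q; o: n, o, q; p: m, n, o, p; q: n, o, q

Frame correspondent (Sahlqvist): ∀x ∀y (Rxy → ∃z (Rxz ∧ Rzy)) — i.e. density.
F1: fails — Rab but no z with Raz and Rzb.
F2: fails — Rnm but no z with Rnz and Rzm.
F3: fails — Rw1w2 but no z with Rw1z and Rzw2.
F4: ✓.
Valid on: F4.

F4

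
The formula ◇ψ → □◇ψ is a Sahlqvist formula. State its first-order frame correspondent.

the Euclidean property: ∀x ∀y ∀z (Rxy ∧ Rxz → Ryz)

Suppose ◇ψ→□◇ψ is valid. Take Rxy, Rxz and set V(ψ)={y}. Then ◇ψ at x, so □◇ψ at x, so ◇ψ at z, so some w with Rzw has ψ; w=y, i.e. Rzy. By symmetry of the argument, Ryz.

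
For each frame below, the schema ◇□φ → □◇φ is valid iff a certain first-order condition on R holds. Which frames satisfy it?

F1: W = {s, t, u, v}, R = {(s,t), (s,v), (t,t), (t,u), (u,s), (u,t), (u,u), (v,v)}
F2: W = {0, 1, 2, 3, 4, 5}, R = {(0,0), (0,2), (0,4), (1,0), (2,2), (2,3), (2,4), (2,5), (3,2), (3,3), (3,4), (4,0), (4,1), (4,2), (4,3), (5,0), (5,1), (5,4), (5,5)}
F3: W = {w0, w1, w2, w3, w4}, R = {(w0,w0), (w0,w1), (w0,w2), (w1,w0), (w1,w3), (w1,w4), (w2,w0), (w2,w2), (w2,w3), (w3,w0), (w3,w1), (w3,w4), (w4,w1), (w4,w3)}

This is the axiom for convergence; its first-order frame correspondent is ∀x ∀y ∀z (Rxy ∧ Rxz → ∃w (Ryw ∧ Rzw)).
F1: fails — Rsv and Rst but v and t have no common successor.
F2: fails — R42 and R41 but 2 and 1 have no common successor.
F3: holds.
Valid on: F3.

F3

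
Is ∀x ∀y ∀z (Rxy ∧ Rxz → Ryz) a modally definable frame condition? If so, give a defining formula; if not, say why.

Yes, by ◇r → □◇r

Yes: it is the Euclidean property, defined by the 5 schema ◇r → □◇r.
Suppose ◇r→□◇r is valid. Take Rxy, Rxz and set V(r)={y}. Then ◇r at x, so □◇r at x, so ◇r at z, so some w with Rzw has r; w=y, i.e. Rzy. By symmetry of the argument, Ryz.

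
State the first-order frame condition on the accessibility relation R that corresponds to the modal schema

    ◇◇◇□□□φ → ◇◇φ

∀x ∀y (xR³y → ∃w (yR³w ∧ xR²w))

This is a Sahlqvist (Geach-type) schema ◇^3□^3φ → □^0◇^2φ.
Minimal-valuation argument: fix x; take any y with xR^3y and any z with xR^0z. Set V(φ) to the set of worlds R-reachable from y in exactly 3 steps. Then □^3φ holds at y, so the antecedent holds at x; validity forces ◇^2φ at z, giving a w with zR^2w and yR^3w.
First-order correspondent: ∀x ∀y (xR³y → ∃w (yR³w ∧ xR²w)).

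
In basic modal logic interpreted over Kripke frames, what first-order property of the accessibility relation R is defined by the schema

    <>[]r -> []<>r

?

Suppose ◇□r→□◇r is valid. Take Rxy, Rxz and set V(r)={w : Ryw}. Then □r at y so ◇□r at x, so □◇r at x, so ◇r at z, giving w with Rzw and Ryw.

Convergence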